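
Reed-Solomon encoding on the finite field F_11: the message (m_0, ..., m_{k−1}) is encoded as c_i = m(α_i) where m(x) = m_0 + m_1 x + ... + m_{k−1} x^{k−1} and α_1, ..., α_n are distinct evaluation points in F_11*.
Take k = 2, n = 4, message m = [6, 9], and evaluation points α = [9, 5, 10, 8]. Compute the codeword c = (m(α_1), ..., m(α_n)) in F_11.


c = [10, 7, 8, 1]

Message polynomial: m(x) = 6 + 9·x (mod 11).
For each evaluation point α_i, compute m(α_i) mod 11:
  α_1 = 9: Horner steps 9 → 10, so m(9) = 10.
  α_2 = 5: Horner steps 9 → 7, so m(5) = 7.
  α_3 = 10: Horner steps 9 → 8, so m(10) = 8.
  α_4 = 8: Horner steps 9 → 1, so m(8) = 1.
Codeword c = [10, 7, 8, 1] ∈ F_11^4.


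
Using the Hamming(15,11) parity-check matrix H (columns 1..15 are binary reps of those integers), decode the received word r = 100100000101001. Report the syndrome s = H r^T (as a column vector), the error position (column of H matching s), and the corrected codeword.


s = (1, 1, 0, 0)^T, error position = 12, corrected codeword c = 100100000100001

Compute s = H r^T mod 2 one row at a time:
  s_1 = 0 + 0 + 1 + 0 + 1 + 0 + 0 + 1 = 3 ≡ 1 (mod 2).
  s_2 = 1 + 0 + 0 + 0 + 1 + 0 + 0 + 1 = 3 ≡ 1 (mod 2).
  s_3 = 0 + 0 + 0 + 0 + 1 + 0 + 0 + 1 = 2 ≡ 0 (mod 2).
  s_4 = 1 + 0 + 0 + 0 + 0 + 0 + 0 + 1 = 2 ≡ 0 (mod 2).
s = (1, 1, 0, 0)^T — this equals column 12 of H (binary 1100), so error is at position 12.
Correct: flip bit 12 of r = 100100000101001 to get c = 100100000100001.


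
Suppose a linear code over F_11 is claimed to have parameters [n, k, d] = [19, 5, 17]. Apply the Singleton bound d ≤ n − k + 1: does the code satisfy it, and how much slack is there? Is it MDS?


Singleton RHS = n − k + 1 = 15, slack = -2, bound violated (no such code; not MDS).

Singleton bound: d ≤ n − k + 1.
Here n = 19, k = 5, so n − k + 1 = 15.
Given d = 17, check d ≤ 15: NO.
Slack = (n − k + 1) − d = -2.
The slack is negative: d = 17 exceeds n − k + 1 = 15 by 2, so the Singleton bound is violated and no linear [19, 5, 17]_11 code can exist. In particular it is not MDS (MDS requires d = n − k + 1 exactly).
Description: the claimed parameters are [19, 5, 17]_11; such a code would be impossible (violates the Singleton bound).


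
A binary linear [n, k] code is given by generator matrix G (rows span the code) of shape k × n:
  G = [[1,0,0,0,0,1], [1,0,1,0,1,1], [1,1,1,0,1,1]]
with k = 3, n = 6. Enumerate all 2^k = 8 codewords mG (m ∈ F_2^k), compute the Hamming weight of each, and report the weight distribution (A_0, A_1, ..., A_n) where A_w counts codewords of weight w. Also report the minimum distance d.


Weight distribution: A_0 = 1, A_1 = 1, A_2 = 2, A_3 = 2, A_4 = 1, A_5 = 1. Minimum distance d = 1.

Enumerate all 2^3 = 8 messages m ∈ F_2^3.
For each, compute codeword c = mG in F_2^6, then tally its weight.
  m = 000 → c = 000000, weight = 0.
  m = 100 → c = 100001, weight = 2.
  m = 010 → c = 101011, weight = 4.
  m = 110 → c = 001010, weight = 2.
  m = 001 → c = 111011, weight = 5.
  m = 101 → c = 011010, weight = 3.
  m = 011 → c = 010000, weight = 1.
  m = 111 → c = 110001, weight = 3.
Tally weights:
  weight 0: 1 codewords.
  weight 1: 1 codewords.
  weight 2: 2 codewords.
  weight 3: 2 codewords.
  weight 4: 1 codewords.
  weight 5: 1 codewords.
Minimum distance d = smallest w > 0 with A_w > 0 = 1.
Sanity: Σ A_w = 8 = 2^3 = 8 ✓.


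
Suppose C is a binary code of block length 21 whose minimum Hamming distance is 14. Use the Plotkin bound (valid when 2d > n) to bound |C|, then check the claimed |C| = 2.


Plotkin bound M ≤ 4; given |C| = 2 ≤ bound (satisfied).

Check applicability: 2d = 28, n = 21.
2d − n = 7 > 0, so Plotkin applies.
Compute d/(2d−n) = 14/7 ≈ 2.0000.
⌊d/(2d−n)⌋ = 2.
Plotkin bound: M ≤ 2·2 = 4.
Given |C| = 2, check: satisfied.
This |C| is below the Plotkin bound.


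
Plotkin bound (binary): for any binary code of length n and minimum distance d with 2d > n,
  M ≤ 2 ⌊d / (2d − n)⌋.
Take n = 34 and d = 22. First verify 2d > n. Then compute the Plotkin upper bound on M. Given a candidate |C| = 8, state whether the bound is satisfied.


Plotkin bound M ≤ 4; given |C| = 8 > bound (violated).

Check applicability: 2d = 44, n = 34.
2d − n = 10 > 0, so Plotkin applies.
Compute d/(2d−n) = 22/10 ≈ 2.2000.
⌊d/(2d−n)⌋ = 2.
Plotkin bound: M ≤ 2·2 = 4.
Given |C| = 8, check: VIOLATED.
This |C| is above the Plotkin bound, so no binary code with n = 34, d = 22 and 8 codewords exists.


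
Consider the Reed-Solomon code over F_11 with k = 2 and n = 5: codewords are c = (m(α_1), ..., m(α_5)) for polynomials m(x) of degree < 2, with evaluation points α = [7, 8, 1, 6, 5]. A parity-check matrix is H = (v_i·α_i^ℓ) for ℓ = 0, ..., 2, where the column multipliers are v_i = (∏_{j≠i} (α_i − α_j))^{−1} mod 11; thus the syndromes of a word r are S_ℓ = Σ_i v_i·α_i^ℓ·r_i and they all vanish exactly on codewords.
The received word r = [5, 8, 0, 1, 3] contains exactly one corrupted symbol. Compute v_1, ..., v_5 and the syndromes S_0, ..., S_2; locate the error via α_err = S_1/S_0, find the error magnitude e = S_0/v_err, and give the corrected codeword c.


S = (5, 2, 3), error at position 1, error magnitude e = 6, c = [10, 8, 0, 1, 3].

Step 1: column multipliers v_i = (∏_{j≠i}(α_i − α_j))^{−1} mod 11.
  i = 1 (α = 7): (7−8)(7−1)(7−6)(7−5) = (−1)·6·1·2 = −12 ≡ 10, so v_1 = 10^{−1} = 10 (mod 11).
  i = 2 (α = 8): (8−7)(8−1)(8−6)(8−5) = 1·7·2·3 = 42 ≡ 9, so v_2 = 9^{−1} = 5 (mod 11).
  i = 3 (α = 1): (1−7)(1−8)(1−6)(1−5) = (−6)·(−7)·(−5)·(−4) = 840 ≡ 4, so v_3 = 4^{−1} = 3 (mod 11).
  i = 4 (α = 6): (6−7)(6−8)(6−1)(6−5) = (−1)·(−2)·5·1 = 10 ≡ 10, so v_4 = 10^{−1} = 10 (mod 11).
  i = 5 (α = 5): (5−7)(5−8)(5−1)(5−6) = (−2)·(−3)·4·(−1) = −24 ≡ 9, so v_5 = 9^{−1} = 5 (mod 11).
  v = [10, 5, 3, 10, 5].
Step 2: syndromes of r = [5, 8, 0, 1, 3] (all sums mod 11).
  S_0 = Σ v_i r_i = 10·5 + 5·8 + 3·0 + 10·1 + 5·3 = 115 ≡ 5.
  S_1 = Σ v_i α_i r_i = 10·7·5 + 5·8·8 + 3·1·0 + 10·6·1 + 5·5·3 = 805 ≡ 2.
  α_i^2 mod 11 = [5, 9, 1, 3, 3].
  S_2 = Σ v_i α_i^2 r_i = 10·5·5 + 5·9·8 + 3·1·0 + 10·3·1 + 5·3·3 = 685 ≡ 3.
  S = (5, 2, 3) ≠ 0, so r is not a codeword (an error is present).
Step 3: locate the error. For a single error e at position i, S_ℓ = v_i·e·α_i^ℓ, so α_err = S_1/S_0.
  S_0^{−1} = 5^{−1} = 9 (mod 11), so α_err = 2·9 = 18 ≡ 7 = α_1. Error position i = 1.
  Consistency check: S_2/S_1 = 3·6 = 18 ≡ 7 = α_err ✓ (single-error assumption holds).
Step 4: error magnitude e = S_0/v_1 = S_0·∏_{j≠1}(α_1 − α_j) = 5·10 = 50 ≡ 6 (mod 11).
Step 5: correct position 1: c_1 = r_1 − e = 5 − 6 ≡ 10 (mod 11). Hence c = [10, 8, 0, 1, 3].
  Check: interpolating c through the α_i gives m(x) = 2 + 9·x (degree < 2) with m(α_i) = c_i for every i, so c is indeed a codeword.


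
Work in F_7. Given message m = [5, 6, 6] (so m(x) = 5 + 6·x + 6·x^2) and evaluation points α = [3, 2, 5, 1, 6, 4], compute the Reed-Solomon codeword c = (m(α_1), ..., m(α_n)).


c = [0, 6, 3, 3, 5, 6]

Message polynomial: m(x) = 5 + 6·x + 6·x^2 (mod 7).
For each evaluation point α_i, compute m(α_i) mod 7:
  α_1 = 3: Horner steps 6 → 3 → 0, so m(3) = 0.
  α_2 = 2: Horner steps 6 → 4 → 6, so m(2) = 6.
  α_3 = 5: Horner steps 6 → 1 → 3, so m(5) = 3.
  α_4 = 1: Horner steps 6 → 5 → 3, so m(1) = 3.
  α_5 = 6: Horner steps 6 → 0 → 5, so m(6) = 5.
  α_6 = 4: Horner steps 6 → 2 → 6, so m(4) = 6.
Codeword c = [0, 6, 3, 3, 5, 6] ∈ F_7^6.


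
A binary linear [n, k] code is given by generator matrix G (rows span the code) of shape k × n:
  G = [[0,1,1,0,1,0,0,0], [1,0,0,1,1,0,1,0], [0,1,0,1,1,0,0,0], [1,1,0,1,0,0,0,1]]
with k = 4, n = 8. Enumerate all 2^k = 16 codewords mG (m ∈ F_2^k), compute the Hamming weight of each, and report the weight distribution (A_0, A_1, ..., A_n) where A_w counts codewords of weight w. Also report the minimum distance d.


Weight distribution: A_0 = 1, A_2 = 1, A_3 = 6, A_4 = 5, A_5 = 2, A_6 = 1. Minimum distance d = 2.

Enumerate all 2^4 = 16 messages m ∈ F_2^4.
For each, compute codeword c = mG in F_2^8, then tally its weight.
  m = 0000 → c = 00000000, weight = 0.
  m = 1000 → c = 01101000, weight = 3.
  m = 0100 → c = 10011010, weight = 4.
  m = 1100 → c = 11110010, weight = 5.
  m = 0010 → c = 01011000, weight = 3.
  m = 1010 → c = 00110000, weight = 2.
  m = 0110 → c = 11000010, weight = 3.
  m = 1110 → c = 10101010, weight = 4.
  m = 0001 → c = 11010001, weight = 4.
  m = 1001 → c = 10111001, weight = 5.
  m = 0101 → c = 01001011, weight = 4.
  m = 1101 → c = 00100011, weight = 3.
  m = 0011 → c = 10001001, weight = 3.
  m = 1011 → c = 11100001, weight = 4.
  m = 0111 → c = 00010011, weight = 3.
  m = 1111 → c = 01111011, weight = 6.
Tally weights:
  weight 0: 1 codewords.
  weight 2: 1 codewords.
  weight 3: 6 codewords.
  weight 4: 5 codewords.
  weight 5: 2 codewords.
  weight 6: 1 codewords.
Minimum distance d = smallest w > 0 with A_w > 0 = 2.
Sanity: Σ A_w = 16 = 2^4 = 16 ✓.


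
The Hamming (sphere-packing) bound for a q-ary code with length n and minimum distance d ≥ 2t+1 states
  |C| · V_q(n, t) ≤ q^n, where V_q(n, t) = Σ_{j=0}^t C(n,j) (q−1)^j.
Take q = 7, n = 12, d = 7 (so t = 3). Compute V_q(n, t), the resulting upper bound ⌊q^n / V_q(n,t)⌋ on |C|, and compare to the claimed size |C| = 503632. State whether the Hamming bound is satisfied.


V_q(n, t) = 49969, q^n = 13841287201, Hamming bound = 276997, |C| = 503632 > bound (violated).

Step 1: Compute V_q(n, t) = Σ_{j=0}^3 C(n, j) (q−1)^j.
  j = 0: C(12,0)·(6)^0 = 1·1 = 1.
  j = 1: C(12,1)·(6)^1 = 12·6 = 72.
  j = 2: C(12,2)·(6)^2 = 66·36 = 2376.
  j = 3: C(12,3)·(6)^3 = 220·216 = 47520.
  V_q(n, t) = 1 + 72 + 2376 + 47520 = 49969.
Step 2: q^n = 7^12 = 13841287201.
Step 3: Hamming bound ⌊q^n / V_q(n,t)⌋ = ⌊13841287201/49969⌋ = 276997.
Step 4: Compare |C| = 503632 to 276997: violated.
The claimed |C| lies above the Hamming bound, so no 7-ary code of length 12 with d ≥ 7 can have 503632 codewords.


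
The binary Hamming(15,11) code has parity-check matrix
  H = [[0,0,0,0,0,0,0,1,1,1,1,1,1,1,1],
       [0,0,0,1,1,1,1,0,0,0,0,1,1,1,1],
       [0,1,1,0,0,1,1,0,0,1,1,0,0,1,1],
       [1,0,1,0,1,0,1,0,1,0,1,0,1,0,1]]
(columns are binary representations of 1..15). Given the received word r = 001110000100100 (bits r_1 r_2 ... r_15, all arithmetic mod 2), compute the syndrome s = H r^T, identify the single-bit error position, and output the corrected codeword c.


s = (0, 1, 0, 1)^T, error position = 5, corrected codeword c = 001100000100100

Compute s = H r^T mod 2 one row at a time:
  s_1 = 0 + 0 + 1 + 0 + 0 + 1 + 0 + 0 = 2 ≡ 0 (mod 2).
  s_2 = 1 + 1 + 0 + 0 + 0 + 1 + 0 + 0 = 3 ≡ 1 (mod 2).
  s_3 = 0 + 1 + 0 + 0 + 1 + 0 + 0 + 0 = 2 ≡ 0 (mod 2).
  s_4 = 0 + 1 + 1 + 0 + 0 + 0 + 1 + 0 = 3 ≡ 1 (mod 2).
s = (0, 1, 0, 1)^T — this equals column 5 of H (binary 0101), so error is at position 5.
Correct: flip bit 5 of r = 001110000100100 to get c = 001100000100100.


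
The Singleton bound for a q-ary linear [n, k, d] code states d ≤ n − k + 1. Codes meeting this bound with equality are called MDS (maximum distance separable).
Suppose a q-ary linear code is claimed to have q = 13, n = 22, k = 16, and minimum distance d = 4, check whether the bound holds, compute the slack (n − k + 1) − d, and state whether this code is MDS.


Singleton RHS = n − k + 1 = 7, slack = 3, bound satisfied, not MDS.

Singleton bound: d ≤ n − k + 1.
Here n = 22, k = 16, so n − k + 1 = 7.
Given d = 4, check d ≤ 7: YES.
Slack = (n − k + 1) − d = 3.
The code is NOT MDS (slack = 3 > 0).
Description: the claimed parameters are [22, 16, 4]_13; such a code would be non-MDS.


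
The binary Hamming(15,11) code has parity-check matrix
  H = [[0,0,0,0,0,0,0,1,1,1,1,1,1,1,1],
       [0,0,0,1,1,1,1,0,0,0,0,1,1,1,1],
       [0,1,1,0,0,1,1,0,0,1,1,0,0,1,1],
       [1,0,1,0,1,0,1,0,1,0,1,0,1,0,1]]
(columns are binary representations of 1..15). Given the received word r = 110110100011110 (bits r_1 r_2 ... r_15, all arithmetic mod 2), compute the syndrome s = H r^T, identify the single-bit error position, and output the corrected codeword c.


s = (0, 0, 0, 1)^T, error position = 1, corrected codeword c = 010110100011110

Compute s = H r^T mod 2 one row at a time:
  s_1 = 0 + 0 + 0 + 1 + 1 + 1 + 1 + 0 = 4 ≡ 0 (mod 2).
  s_2 = 1 + 1 + 0 + 1 + 1 + 1 + 1 + 0 = 6 ≡ 0 (mod 2).
  s_3 = 1 + 0 + 0 + 1 + 0 + 1 + 1 + 0 = 4 ≡ 0 (mod 2).
  s_4 = 1 + 0 + 1 + 1 + 0 + 1 + 1 + 0 = 5 ≡ 1 (mod 2).
s = (0, 0, 0, 1)^T — this equals column 1 of H (binary 0001), so error is at position 1.
Correct: flip bit 1 of r = 110110100011110 to get c = 010110100011110.


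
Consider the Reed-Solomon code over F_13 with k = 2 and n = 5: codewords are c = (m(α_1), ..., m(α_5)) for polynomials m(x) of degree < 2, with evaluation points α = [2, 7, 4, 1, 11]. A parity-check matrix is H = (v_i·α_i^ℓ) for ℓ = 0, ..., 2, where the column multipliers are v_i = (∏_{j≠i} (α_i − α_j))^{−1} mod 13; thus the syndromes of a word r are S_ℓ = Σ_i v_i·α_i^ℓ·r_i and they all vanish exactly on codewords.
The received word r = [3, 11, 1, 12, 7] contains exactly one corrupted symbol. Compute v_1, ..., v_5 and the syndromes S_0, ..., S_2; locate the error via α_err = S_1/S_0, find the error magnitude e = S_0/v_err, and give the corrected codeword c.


S = (9, 9, 9), error at position 4, error magnitude e = 8, c = [3, 11, 1, 4, 7].

Step 1: column multipliers v_i = (∏_{j≠i}(α_i − α_j))^{−1} mod 13.
  i = 1 (α = 2): (2−7)(2−4)(2−1)(2−11) = (−5)·(−2)·1·(−9) = −90 ≡ 1, so v_1 = 1^{−1} = 1 (mod 13).
  i = 2 (α = 7): (7−2)(7−4)(7−1)(7−11) = 5·3·6·(−4) = −360 ≡ 4, so v_2 = 4^{−1} = 10 (mod 13).
  i = 3 (α = 4): (4−2)(4−7)(4−1)(4−11) = 2·(−3)·3·(−7) = 126 ≡ 9, so v_3 = 9^{−1} = 3 (mod 13).
  i = 4 (α = 1): (1−2)(1−7)(1−4)(1−11) = (−1)·(−6)·(−3)·(−10) = 180 ≡ 11, so v_4 = 11^{−1} = 6 (mod 13).
  i = 5 (α = 11): (11−2)(11−7)(11−4)(11−1) = 9·4·7·10 = 2520 ≡ 11, so v_5 = 11^{−1} = 6 (mod 13).
  v = [1, 10, 3, 6, 6].
Step 2: syndromes of r = [3, 11, 1, 12, 7] (all sums mod 13).
  S_0 = Σ v_i r_i = 1·3 + 10·11 + 3·1 + 6·12 + 6·7 = 230 ≡ 9.
  S_1 = Σ v_i α_i r_i = 1·2·3 + 10·7·11 + 3·4·1 + 6·1·12 + 6·11·7 = 1322 ≡ 9.
  α_i^2 mod 13 = [4, 10, 3, 1, 4].
  S_2 = Σ v_i α_i^2 r_i = 1·4·3 + 10·10·11 + 3·3·1 + 6·1·12 + 6·4·7 = 1361 ≡ 9.
  S = (9, 9, 9) ≠ 0, so r is not a codeword (an error is present).
Step 3: locate the error. For a single error e at position i, S_ℓ = v_i·e·α_i^ℓ, so α_err = S_1/S_0.
  S_0^{−1} = 9^{−1} = 3 (mod 13), so α_err = 9·3 = 27 ≡ 1 = α_4. Error position i = 4.
  Consistency check: S_2/S_1 = 9·3 = 27 ≡ 1 = α_err ✓ (single-error assumption holds).
Step 4: error magnitude e = S_0/v_4 = S_0·∏_{j≠4}(α_4 − α_j) = 9·11 = 99 ≡ 8 (mod 13).
Step 5: correct position 4: c_4 = r_4 − e = 12 − 8 ≡ 4 (mod 13). Hence c = [3, 11, 1, 4, 7].
  Check: interpolating c through the α_i gives m(x) = 5 + 12·x (degree < 2) with m(α_i) = c_i for every i, so c is indeed a codeword.


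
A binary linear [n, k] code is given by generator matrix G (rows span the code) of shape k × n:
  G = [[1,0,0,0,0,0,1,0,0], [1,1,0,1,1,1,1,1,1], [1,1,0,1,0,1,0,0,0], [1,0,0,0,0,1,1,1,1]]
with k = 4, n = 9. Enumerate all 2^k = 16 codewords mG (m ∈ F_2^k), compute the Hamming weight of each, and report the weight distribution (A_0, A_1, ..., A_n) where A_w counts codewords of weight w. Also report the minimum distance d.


Weight distribution: A_0 = 1, A_2 = 1, A_3 = 4, A_4 = 4, A_5 = 4, A_6 = 1, A_8 = 1. Minimum distance d = 2.

Enumerate all 2^4 = 16 messages m ∈ F_2^4.
For each, compute codeword c = mG in F_2^9, then tally its weight.
  m = 0000 → c = 000000000, weight = 0.
  m = 1000 → c = 100000100, weight = 2.
  m = 0100 → c = 110111111, weight = 8.
  m = 1100 → c = 010111011, weight = 6.
  m = 0010 → c = 110101000, weight = 4.
  m = 1010 → c = 010101100, weight = 4.
  m = 0110 → c = 000010111, weight = 4.
  m = 1110 → c = 100010011, weight = 4.
  m = 0001 → c = 100001111, weight = 5.
  m = 1001 → c = 000001011, weight = 3.
  m = 0101 → c = 010110000, weight = 3.
  m = 1101 → c = 110110100, weight = 5.
  m = 0011 → c = 010100111, weight = 5.
  m = 1011 → c = 110100011, weight = 5.
  m = 0111 → c = 100011000, weight = 3.
  m = 1111 → c = 000011100, weight = 3.
Tally weights:
  weight 0: 1 codewords.
  weight 2: 1 codewords.
  weight 3: 4 codewords.
  weight 4: 4 codewords.
  weight 5: 4 codewords.
  weight 6: 1 codewords.
  weight 8: 1 codewords.
Minimum distance d = smallest w > 0 with A_w > 0 = 2.
Sanity: Σ A_w = 16 = 2^4 = 16 ✓.


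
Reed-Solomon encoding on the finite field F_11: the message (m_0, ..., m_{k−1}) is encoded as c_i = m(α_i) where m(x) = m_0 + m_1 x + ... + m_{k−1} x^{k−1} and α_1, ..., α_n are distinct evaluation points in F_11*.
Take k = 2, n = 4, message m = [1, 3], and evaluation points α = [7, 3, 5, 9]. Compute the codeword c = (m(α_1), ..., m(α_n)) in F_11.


c = [0, 10, 5, 6]

Message polynomial: m(x) = 1 + 3·x (mod 11).
For each evaluation point α_i, compute m(α_i) mod 11:
  α_1 = 7: Horner steps 3 → 0, so m(7) = 0.
  α_2 = 3: Horner steps 3 → 10, so m(3) = 10.
  α_3 = 5: Horner steps 3 → 5, so m(5) = 5.
  α_4 = 9: Horner steps 3 → 6, so m(9) = 6.
Codeword c = [0, 10, 5, 6] ∈ F_11^4.


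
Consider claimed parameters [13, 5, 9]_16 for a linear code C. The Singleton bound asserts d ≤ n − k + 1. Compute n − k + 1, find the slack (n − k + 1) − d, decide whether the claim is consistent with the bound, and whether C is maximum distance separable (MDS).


Singleton RHS = n − k + 1 = 9, slack = 0, bound satisfied, MDS.

Singleton bound: d ≤ n − k + 1.
Here n = 13, k = 5, so n − k + 1 = 9.
Given d = 9, check d ≤ 9: YES.
Slack = (n − k + 1) − d = 0.
The code is MDS (slack = 0).
Description: the claimed parameters are [13, 5, 9]_16; such a code would be MDS (meets Singleton bound).


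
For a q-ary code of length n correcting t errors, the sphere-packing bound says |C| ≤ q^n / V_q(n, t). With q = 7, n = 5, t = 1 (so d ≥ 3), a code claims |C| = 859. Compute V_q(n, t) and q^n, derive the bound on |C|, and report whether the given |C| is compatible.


V_q(n, t) = 31, q^n = 16807, Hamming bound = 542, |C| = 859 > bound (violated).

Step 1: Compute V_q(n, t) = Σ_{j=0}^1 C(n, j) (q−1)^j.
  j = 0: C(5,0)·(6)^0 = 1·1 = 1.
  j = 1: C(5,1)·(6)^1 = 5·6 = 30.
  V_q(n, t) = 1 + 30 = 31.
Step 2: q^n = 7^5 = 16807.
Step 3: Hamming bound ⌊q^n / V_q(n,t)⌋ = ⌊16807/31⌋ = 542.
Step 4: Compare |C| = 859 to 542: violated.
The claimed |C| lies above the Hamming bound, so no 7-ary code of length 5 with d ≥ 3 can have 859 codewords.


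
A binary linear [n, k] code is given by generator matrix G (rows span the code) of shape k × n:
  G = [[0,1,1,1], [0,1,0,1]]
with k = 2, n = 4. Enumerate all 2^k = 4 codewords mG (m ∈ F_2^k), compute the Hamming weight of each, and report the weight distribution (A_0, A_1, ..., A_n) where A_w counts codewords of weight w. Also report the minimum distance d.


Weight distribution: A_0 = 1, A_1 = 1, A_2 = 1, A_3 = 1. Minimum distance d = 1.

Enumerate all 2^2 = 4 messages m ∈ F_2^2.
For each, compute codeword c = mG in F_2^4, then tally its weight.
  m = 00 → c = 0000, weight = 0.
  m = 10 → c = 0111, weight = 3.
  m = 01 → c = 0101, weight = 2.
  m = 11 → c = 0010, weight = 1.
Tally weights:
  weight 0: 1 codewords.
  weight 1: 1 codewords.
  weight 2: 1 codewords.
  weight 3: 1 codewords.
Minimum distance d = smallest w > 0 with A_w > 0 = 1.
Sanity: Σ A_w = 4 = 2^2 = 4 ✓.


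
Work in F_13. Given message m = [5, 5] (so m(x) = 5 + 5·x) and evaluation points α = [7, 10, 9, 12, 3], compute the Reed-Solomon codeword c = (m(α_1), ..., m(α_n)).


c = [1, 3, 11, 0, 7]

Message polynomial: m(x) = 5 + 5·x (mod 13).
For each evaluation point α_i, compute m(α_i) mod 13:
  α_1 = 7: Horner steps 5 → 1, so m(7) = 1.
  α_2 = 10: Horner steps 5 → 3, so m(10) = 3.
  α_3 = 9: Horner steps 5 → 11, so m(9) = 11.
  α_4 = 12: Horner steps 5 → 0, so m(12) = 0.
  α_5 = 3: Horner steps 5 → 7, so m(3) = 7.
Codeword c = [1, 3, 11, 0, 7] ∈ F_13^5.


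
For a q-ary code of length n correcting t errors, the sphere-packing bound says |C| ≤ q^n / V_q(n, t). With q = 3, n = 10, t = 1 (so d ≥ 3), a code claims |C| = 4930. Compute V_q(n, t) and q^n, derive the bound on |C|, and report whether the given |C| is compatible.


V_q(n, t) = 21, q^n = 59049, Hamming bound = 2811, |C| = 4930 > bound (violated).

Step 1: Compute V_q(n, t) = Σ_{j=0}^1 C(n, j) (q−1)^j.
  j = 0: C(10,0)·(2)^0 = 1·1 = 1.
  j = 1: C(10,1)·(2)^1 = 10·2 = 20.
  V_q(n, t) = 1 + 20 = 21.
Step 2: q^n = 3^10 = 59049.
Step 3: Hamming bound ⌊q^n / V_q(n,t)⌋ = ⌊59049/21⌋ = 2811.
Step 4: Compare |C| = 4930 to 2811: violated.
The claimed |C| lies above the Hamming bound, so no 3-ary code of length 10 with d ≥ 3 can have 4930 codewords.


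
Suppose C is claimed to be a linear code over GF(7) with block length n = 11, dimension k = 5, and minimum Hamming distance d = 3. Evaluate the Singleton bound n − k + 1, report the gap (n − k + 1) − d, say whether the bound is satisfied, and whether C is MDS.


Singleton RHS = n − k + 1 = 7, slack = 4, bound satisfied, not MDS.

Singleton bound: d ≤ n − k + 1.
Here n = 11, k = 5, so n − k + 1 = 7.
Given d = 3, check d ≤ 7: YES.
Slack = (n − k + 1) − d = 4.
The code is NOT MDS (slack = 4 > 0).
Description: the claimed parameters are [11, 5, 3]_7; such a code would be non-MDS.


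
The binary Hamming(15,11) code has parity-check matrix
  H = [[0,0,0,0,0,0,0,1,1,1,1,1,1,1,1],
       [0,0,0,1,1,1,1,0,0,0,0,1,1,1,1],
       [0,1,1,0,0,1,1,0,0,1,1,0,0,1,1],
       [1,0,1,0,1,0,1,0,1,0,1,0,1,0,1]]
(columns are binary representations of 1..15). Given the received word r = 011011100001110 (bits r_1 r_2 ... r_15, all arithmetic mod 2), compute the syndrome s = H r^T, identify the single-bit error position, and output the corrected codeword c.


s = (1, 0, 1, 0)^T, error position = 10, corrected codeword c = 011011100101110

Compute s = H r^T mod 2 one row at a time:
  s_1 = 0 + 0 + 0 + 0 + 1 + 1 + 1 + 0 = 3 ≡ 1 (mod 2).
  s_2 = 0 + 1 + 1 + 1 + 1 + 1 + 1 + 0 = 6 ≡ 0 (mod 2).
  s_3 = 1 + 1 + 1 + 1 + 0 + 0 + 1 + 0 = 5 ≡ 1 (mod 2).
  s_4 = 0 + 1 + 1 + 1 + 0 + 0 + 1 + 0 = 4 ≡ 0 (mod 2).
s = (1, 0, 1, 0)^T — this equals column 10 of H (binary 1010), so error is at position 10.
Correct: flip bit 10 of r = 011011100001110 to get c = 011011100101110.


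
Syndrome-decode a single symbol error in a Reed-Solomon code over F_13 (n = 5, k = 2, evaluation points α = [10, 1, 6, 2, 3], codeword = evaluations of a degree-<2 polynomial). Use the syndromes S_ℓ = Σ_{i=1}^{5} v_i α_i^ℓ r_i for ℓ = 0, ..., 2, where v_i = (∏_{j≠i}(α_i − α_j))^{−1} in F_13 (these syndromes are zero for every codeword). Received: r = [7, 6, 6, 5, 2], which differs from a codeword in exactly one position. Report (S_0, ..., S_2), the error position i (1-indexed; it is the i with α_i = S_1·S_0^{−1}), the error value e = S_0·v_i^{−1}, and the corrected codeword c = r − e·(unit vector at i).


S = (2, 2, 2), error at position 2, error magnitude e = 11, c = [7, 8, 6, 5, 2].

Step 1: column multipliers v_i = (∏_{j≠i}(α_i − α_j))^{−1} mod 13.
  i = 1 (α = 10): (10−1)(10−6)(10−2)(10−3) = 9·4·8·7 = 2016 ≡ 1, so v_1 = 1^{−1} = 1 (mod 13).
  i = 2 (α = 1): (1−10)(1−6)(1−2)(1−3) = (−9)·(−5)·(−1)·(−2) = 90 ≡ 12, so v_2 = 12^{−1} = 12 (mod 13).
  i = 3 (α = 6): (6−10)(6−1)(6−2)(6−3) = (−4)·5·4·3 = −240 ≡ 7, so v_3 = 7^{−1} = 2 (mod 13).
  i = 4 (α = 2): (2−10)(2−1)(2−6)(2−3) = (−8)·1·(−4)·(−1) = −32 ≡ 7, so v_4 = 7^{−1} = 2 (mod 13).
  i = 5 (α = 3): (3−10)(3−1)(3−6)(3−2) = (−7)·2·(−3)·1 = 42 ≡ 3, so v_5 = 3^{−1} = 9 (mod 13).
  v = [1, 12, 2, 2, 9].
Step 2: syndromes of r = [7, 6, 6, 5, 2] (all sums mod 13).
  S_0 = Σ v_i r_i = 1·7 + 12·6 + 2·6 + 2·5 + 9·2 = 119 ≡ 2.
  S_1 = Σ v_i α_i r_i = 1·10·7 + 12·1·6 + 2·6·6 + 2·2·5 + 9·3·2 = 288 ≡ 2.
  α_i^2 mod 13 = [9, 1, 10, 4, 9].
  S_2 = Σ v_i α_i^2 r_i = 1·9·7 + 12·1·6 + 2·10·6 + 2·4·5 + 9·9·2 = 457 ≡ 2.
  S = (2, 2, 2) ≠ 0, so r is not a codeword (an error is present).
Step 3: locate the error. For a single error e at position i, S_ℓ = v_i·e·α_i^ℓ, so α_err = S_1/S_0.
  S_0^{−1} = 2^{−1} = 7 (mod 13), so α_err = 2·7 = 14 ≡ 1 = α_2. Error position i = 2.
  Consistency check: S_2/S_1 = 2·7 = 14 ≡ 1 = α_err ✓ (single-error assumption holds).
Step 4: error magnitude e = S_0/v_2 = S_0·∏_{j≠2}(α_2 − α_j) = 2·12 = 24 ≡ 11 (mod 13).
Step 5: correct position 2: c_2 = r_2 − e = 6 − 11 ≡ 8 (mod 13). Hence c = [7, 8, 6, 5, 2].
  Check: interpolating c through the α_i gives m(x) = 11 + 10·x (degree < 2) with m(α_i) = c_i for every i, so c is indeed a codeword.


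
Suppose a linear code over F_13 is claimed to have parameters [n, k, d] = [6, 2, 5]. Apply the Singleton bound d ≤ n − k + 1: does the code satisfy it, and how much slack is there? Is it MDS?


Singleton RHS = n − k + 1 = 5, slack = 0, bound satisfied, MDS.

Singleton bound: d ≤ n − k + 1.
Here n = 6, k = 2, so n − k + 1 = 5.
Given d = 5, check d ≤ 5: YES.
Slack = (n − k + 1) − d = 0.
The code is MDS (slack = 0).
Description: the claimed parameters are [6, 2, 5]_13; such a code would be MDS (meets Singleton bound).


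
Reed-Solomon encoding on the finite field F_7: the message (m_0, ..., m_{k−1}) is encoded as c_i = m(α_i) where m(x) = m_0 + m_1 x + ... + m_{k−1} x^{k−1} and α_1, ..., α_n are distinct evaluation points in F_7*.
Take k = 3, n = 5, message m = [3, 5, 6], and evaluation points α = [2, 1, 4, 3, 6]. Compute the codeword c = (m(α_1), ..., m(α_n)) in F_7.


c = [2, 0, 0, 2, 4]

Message polynomial: m(x) = 3 + 5·x + 6·x^2 (mod 7).
For each evaluation point α_i, compute m(α_i) mod 7:
  α_1 = 2: Horner steps 6 → 3 → 2, so m(2) = 2.
  α_2 = 1: Horner steps 6 → 4 → 0, so m(1) = 0.
  α_3 = 4: Horner steps 6 → 1 → 0, so m(4) = 0.
  α_4 = 3: Horner steps 6 → 2 → 2, so m(3) = 2.
  α_5 = 6: Horner steps 6 → 6 → 4, so m(6) = 4.
Codeword c = [2, 0, 0, 2, 4] ∈ F_7^5.


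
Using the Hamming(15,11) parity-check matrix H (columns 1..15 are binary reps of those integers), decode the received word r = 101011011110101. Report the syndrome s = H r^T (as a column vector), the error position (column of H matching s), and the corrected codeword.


s = (0, 0, 1, 1)^T, error position = 3, corrected codeword c = 100011011110101

Compute s = H r^T mod 2 one row at a time:
  s_1 = 1 + 1 + 1 + 1 + 0 + 1 + 0 + 1 = 6 ≡ 0 (mod 2).
  s_2 = 0 + 1 + 1 + 0 + 0 + 1 + 0 + 1 = 4 ≡ 0 (mod 2).
  s_3 = 0 + 1 + 1 + 0 + 1 + 1 + 0 + 1 = 5 ≡ 1 (mod 2).
  s_4 = 1 + 1 + 1 + 0 + 1 + 1 + 1 + 1 = 7 ≡ 1 (mod 2).
s = (0, 0, 1, 1)^T — this equals column 3 of H (binary 0011), so error is at position 3.
Correct: flip bit 3 of r = 101011011110101 to get c = 100011011110101.


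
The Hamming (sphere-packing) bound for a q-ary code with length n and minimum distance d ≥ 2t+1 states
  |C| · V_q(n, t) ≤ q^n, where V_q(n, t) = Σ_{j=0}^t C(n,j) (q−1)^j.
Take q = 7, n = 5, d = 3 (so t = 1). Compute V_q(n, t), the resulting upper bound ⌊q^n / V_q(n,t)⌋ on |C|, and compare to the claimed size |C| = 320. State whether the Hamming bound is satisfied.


V_q(n, t) = 31, q^n = 16807, Hamming bound = 542, |C| = 320 ≤ bound (satisfied).

Step 1: Compute V_q(n, t) = Σ_{j=0}^1 C(n, j) (q−1)^j.
  j = 0: C(5,0)·(6)^0 = 1·1 = 1.
  j = 1: C(5,1)·(6)^1 = 5·6 = 30.
  V_q(n, t) = 1 + 30 = 31.
Step 2: q^n = 7^5 = 16807.
Step 3: Hamming bound ⌊q^n / V_q(n,t)⌋ = ⌊16807/31⌋ = 542.
Step 4: Compare |C| = 320 to 542: satisfied.
The claimed |C| lies below the Hamming bound.


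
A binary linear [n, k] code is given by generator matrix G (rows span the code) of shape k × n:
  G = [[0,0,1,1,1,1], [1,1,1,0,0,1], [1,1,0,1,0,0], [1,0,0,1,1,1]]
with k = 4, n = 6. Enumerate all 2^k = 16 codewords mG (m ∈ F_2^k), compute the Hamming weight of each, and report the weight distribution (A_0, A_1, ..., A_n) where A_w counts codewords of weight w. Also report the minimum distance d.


Weight distribution: A_0 = 1, A_1 = 1, A_2 = 2, A_3 = 6, A_4 = 5, A_5 = 1. Minimum distance d = 1.

Enumerate all 2^4 = 16 messages m ∈ F_2^4.
For each, compute codeword c = mG in F_2^6, then tally its weight.
  m = 0000 → c = 000000, weight = 0.
  m = 1000 → c = 001111, weight = 4.
  m = 0100 → c = 111001, weight = 4.
  m = 1100 → c = 110110, weight = 4.
  m = 0010 → c = 110100, weight = 3.
  m = 1010 → c = 111011, weight = 5.
  m = 0110 → c = 001101, weight = 3.
  m = 1110 → c = 000010, weight = 1.
  m = 0001 → c = 100111, weight = 4.
  m = 1001 → c = 101000, weight = 2.
  m = 0101 → c = 011110, weight = 4.
  m = 1101 → c = 010001, weight = 2.
  m = 0011 → c = 010011, weight = 3.
  m = 1011 → c = 011100, weight = 3.
  m = 0111 → c = 101010, weight = 3.
  m = 1111 → c = 100101, weight = 3.
Tally weights:
  weight 0: 1 codewords.
  weight 1: 1 codewords.
  weight 2: 2 codewords.
  weight 3: 6 codewords.
  weight 4: 5 codewords.
  weight 5: 1 codewords.
Minimum distance d = smallest w > 0 with A_w > 0 = 1.
Sanity: Σ A_w = 16 = 2^4 = 16 ✓.


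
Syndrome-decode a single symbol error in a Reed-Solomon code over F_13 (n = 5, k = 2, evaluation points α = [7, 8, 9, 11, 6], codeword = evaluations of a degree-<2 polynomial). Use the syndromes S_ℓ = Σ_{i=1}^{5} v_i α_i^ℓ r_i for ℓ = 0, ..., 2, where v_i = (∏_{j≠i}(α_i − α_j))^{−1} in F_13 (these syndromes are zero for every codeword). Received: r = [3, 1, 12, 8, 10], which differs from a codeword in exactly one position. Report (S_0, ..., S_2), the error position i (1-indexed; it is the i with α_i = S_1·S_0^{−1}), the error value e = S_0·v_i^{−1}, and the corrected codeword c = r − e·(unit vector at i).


S = (11, 1, 6), error at position 5, error magnitude e = 5, c = [3, 1, 12, 8, 5].

Step 1: column multipliers v_i = (∏_{j≠i}(α_i − α_j))^{−1} mod 13.
  i = 1 (α = 7): (7−8)(7−9)(7−11)(7−6) = (−1)·(−2)·(−4)·1 = −8 ≡ 5, so v_1 = 5^{−1} = 8 (mod 13).
  i = 2 (α = 8): (8−7)(8−9)(8−11)(8−6) = 1·(−1)·(−3)·2 = 6 ≡ 6, so v_2 = 6^{−1} = 11 (mod 13).
  i = 3 (α = 9): (9−7)(9−8)(9−11)(9−6) = 2·1·(−2)·3 = −12 ≡ 1, so v_3 = 1^{−1} = 1 (mod 13).
  i = 4 (α = 11): (11−7)(11−8)(11−9)(11−6) = 4·3·2·5 = 120 ≡ 3, so v_4 = 3^{−1} = 9 (mod 13).
  i = 5 (α = 6): (6−7)(6−8)(6−9)(6−11) = (−1)·(−2)·(−3)·(−5) = 30 ≡ 4, so v_5 = 4^{−1} = 10 (mod 13).
  v = [8, 11, 1, 9, 10].
Step 2: syndromes of r = [3, 1, 12, 8, 10] (all sums mod 13).
  S_0 = Σ v_i r_i = 8·3 + 11·1 + 1·12 + 9·8 + 10·10 = 219 ≡ 11.
  S_1 = Σ v_i α_i r_i = 8·7·3 + 11·8·1 + 1·9·12 + 9·11·8 + 10·6·10 = 1756 ≡ 1.
  α_i^2 mod 13 = [10, 12, 3, 4, 10].
  S_2 = Σ v_i α_i^2 r_i = 8·10·3 + 11·12·1 + 1·3·12 + 9·4·8 + 10·10·10 = 1696 ≡ 6.
  S = (11, 1, 6) ≠ 0, so r is not a codeword (an error is present).
Step 3: locate the error. For a single error e at position i, S_ℓ = v_i·e·α_i^ℓ, so α_err = S_1/S_0.
  S_0^{−1} = 11^{−1} = 6 (mod 13), so α_err = 1·6 = 6 ≡ 6 = α_5. Error position i = 5.
  Consistency check: S_2/S_1 = 6·1 = 6 ≡ 6 = α_err ✓ (single-error assumption holds).
Step 4: error magnitude e = S_0/v_5 = S_0·∏_{j≠5}(α_5 − α_j) = 11·4 = 44 ≡ 5 (mod 13).
Step 5: correct position 5: c_5 = r_5 − e = 10 − 5 ≡ 5 (mod 13). Hence c = [3, 1, 12, 8, 5].
  Check: interpolating c through the α_i gives m(x) = 4 + 11·x (degree < 2) with m(α_i) = c_i for every i, so c is indeed a codeword.


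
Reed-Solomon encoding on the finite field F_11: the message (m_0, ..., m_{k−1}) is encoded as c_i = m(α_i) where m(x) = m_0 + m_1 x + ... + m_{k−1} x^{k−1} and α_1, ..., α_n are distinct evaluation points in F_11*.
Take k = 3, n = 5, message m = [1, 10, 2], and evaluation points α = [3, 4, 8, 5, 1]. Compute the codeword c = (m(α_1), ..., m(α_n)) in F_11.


c = [5, 7, 0, 2, 2]

Message polynomial: m(x) = 1 + 10·x + 2·x^2 (mod 11).
For each evaluation point α_i, compute m(α_i) mod 11:
  α_1 = 3: Horner steps 2 → 5 → 5, so m(3) = 5.
  α_2 = 4: Horner steps 2 → 7 → 7, so m(4) = 7.
  α_3 = 8: Horner steps 2 → 4 → 0, so m(8) = 0.
  α_4 = 5: Horner steps 2 → 9 → 2, so m(5) = 2.
  α_5 = 1: Horner steps 2 → 1 → 2, so m(1) = 2.
Codeword c = [5, 7, 0, 2, 2] ∈ F_11^5.


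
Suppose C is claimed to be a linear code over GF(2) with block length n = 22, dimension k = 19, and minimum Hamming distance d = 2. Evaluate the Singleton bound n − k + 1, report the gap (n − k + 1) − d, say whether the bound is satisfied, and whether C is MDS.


Singleton RHS = n − k + 1 = 4, slack = 2, bound satisfied, not MDS.

Singleton bound: d ≤ n − k + 1.
Here n = 22, k = 19, so n − k + 1 = 4.
Given d = 2, check d ≤ 4: YES.
Slack = (n − k + 1) − d = 2.
The code is NOT MDS (slack = 2 > 0).
Description: the claimed parameters are [22, 19, 2]_2; such a code would be non-MDS.


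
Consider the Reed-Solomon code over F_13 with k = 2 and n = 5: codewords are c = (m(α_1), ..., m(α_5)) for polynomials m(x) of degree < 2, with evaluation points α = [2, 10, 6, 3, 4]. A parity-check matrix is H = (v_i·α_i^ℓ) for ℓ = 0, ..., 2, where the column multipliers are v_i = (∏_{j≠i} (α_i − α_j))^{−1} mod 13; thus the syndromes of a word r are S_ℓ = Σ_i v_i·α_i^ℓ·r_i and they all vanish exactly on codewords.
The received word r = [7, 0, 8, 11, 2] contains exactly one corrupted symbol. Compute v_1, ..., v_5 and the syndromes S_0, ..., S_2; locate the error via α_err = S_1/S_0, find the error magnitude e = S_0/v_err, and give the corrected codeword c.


S = (3, 5, 4), error at position 3, error magnitude e = 11, c = [7, 0, 10, 11, 2].

Step 1: column multipliers v_i = (∏_{j≠i}(α_i − α_j))^{−1} mod 13.
  i = 1 (α = 2): (2−10)(2−6)(2−3)(2−4) = (−8)·(−4)·(−1)·(−2) = 64 ≡ 12, so v_1 = 12^{−1} = 12 (mod 13).
  i = 2 (α = 10): (10−2)(10−6)(10−3)(10−4) = 8·4·7·6 = 1344 ≡ 5, so v_2 = 5^{−1} = 8 (mod 13).
  i = 3 (α = 6): (6−2)(6−10)(6−3)(6−4) = 4·(−4)·3·2 = −96 ≡ 8, so v_3 = 8^{−1} = 5 (mod 13).
  i = 4 (α = 3): (3−2)(3−10)(3−6)(3−4) = 1·(−7)·(−3)·(−1) = −21 ≡ 5, so v_4 = 5^{−1} = 8 (mod 13).
  i = 5 (α = 4): (4−2)(4−10)(4−6)(4−3) = 2·(−6)·(−2)·1 = 24 ≡ 11, so v_5 = 11^{−1} = 6 (mod 13).
  v = [12, 8, 5, 8, 6].
Step 2: syndromes of r = [7, 0, 8, 11, 2] (all sums mod 13).
  S_0 = Σ v_i r_i = 12·7 + 8·0 + 5·8 + 8·11 + 6·2 = 224 ≡ 3.
  S_1 = Σ v_i α_i r_i = 12·2·7 + 8·10·0 + 5·6·8 + 8·3·11 + 6·4·2 = 720 ≡ 5.
  α_i^2 mod 13 = [4, 9, 10, 9, 3].
  S_2 = Σ v_i α_i^2 r_i = 12·4·7 + 8·9·0 + 5·10·8 + 8·9·11 + 6·3·2 = 1564 ≡ 4.
  S = (3, 5, 4) ≠ 0, so r is not a codeword (an error is present).
Step 3: locate the error. For a single error e at position i, S_ℓ = v_i·e·α_i^ℓ, so α_err = S_1/S_0.
  S_0^{−1} = 3^{−1} = 9 (mod 13), so α_err = 5·9 = 45 ≡ 6 = α_3. Error position i = 3.
  Consistency check: S_2/S_1 = 4·8 = 32 ≡ 6 = α_err ✓ (single-error assumption holds).
Step 4: error magnitude e = S_0/v_3 = S_0·∏_{j≠3}(α_3 − α_j) = 3·8 = 24 ≡ 11 (mod 13).
Step 5: correct position 3: c_3 = r_3 − e = 8 − 11 ≡ 10 (mod 13). Hence c = [7, 0, 10, 11, 2].
  Check: interpolating c through the α_i gives m(x) = 12 + 4·x (degree < 2) with m(α_i) = c_i for every i, so c is indeed a codeword.


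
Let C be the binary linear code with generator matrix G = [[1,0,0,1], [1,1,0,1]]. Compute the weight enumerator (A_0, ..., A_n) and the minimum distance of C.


Weight distribution: A_0 = 1, A_1 = 1, A_2 = 1, A_3 = 1. Minimum distance d = 1.

Enumerate all 2^2 = 4 messages m ∈ F_2^2.
For each, compute codeword c = mG in F_2^4, then tally its weight.
  m = 00 → c = 0000, weight = 0.
  m = 10 → c = 1001, weight = 2.
  m = 01 → c = 1101, weight = 3.
  m = 11 → c = 0100, weight = 1.
Tally weights:
  weight 0: 1 codewords.
  weight 1: 1 codewords.
  weight 2: 1 codewords.
  weight 3: 1 codewords.
Minimum distance d = smallest w > 0 with A_w > 0 = 1.
Sanity: Σ A_w = 4 = 2^2 = 4 ✓.


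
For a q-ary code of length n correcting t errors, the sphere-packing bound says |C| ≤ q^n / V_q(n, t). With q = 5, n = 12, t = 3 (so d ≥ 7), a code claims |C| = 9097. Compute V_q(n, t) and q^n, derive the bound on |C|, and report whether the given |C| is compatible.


V_q(n, t) = 15185, q^n = 244140625, Hamming bound = 16077, |C| = 9097 ≤ bound (satisfied).

Step 1: Compute V_q(n, t) = Σ_{j=0}^3 C(n, j) (q−1)^j.
  j = 0: C(12,0)·(4)^0 = 1·1 = 1.
  j = 1: C(12,1)·(4)^1 = 12·4 = 48.
  j = 2: C(12,2)·(4)^2 = 66·16 = 1056.
  j = 3: C(12,3)·(4)^3 = 220·64 = 14080.
  V_q(n, t) = 1 + 48 + 1056 + 14080 = 15185.
Step 2: q^n = 5^12 = 244140625.
Step 3: Hamming bound ⌊q^n / V_q(n,t)⌋ = ⌊244140625/15185⌋ = 16077.
Step 4: Compare |C| = 9097 to 16077: satisfied.
The claimed |C| lies below the Hamming bound.


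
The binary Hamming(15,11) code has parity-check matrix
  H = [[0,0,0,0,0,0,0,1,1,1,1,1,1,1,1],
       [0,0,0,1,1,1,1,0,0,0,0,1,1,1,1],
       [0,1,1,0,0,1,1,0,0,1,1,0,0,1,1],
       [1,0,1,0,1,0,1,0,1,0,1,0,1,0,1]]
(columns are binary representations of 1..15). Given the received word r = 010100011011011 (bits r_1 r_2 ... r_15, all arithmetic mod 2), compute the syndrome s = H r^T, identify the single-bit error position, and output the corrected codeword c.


s = (0, 0, 0, 1)^T, error position = 1, corrected codeword c = 110100011011011

Compute s = H r^T mod 2 one row at a time:
  s_1 = 1 + 1 + 0 + 1 + 1 + 0 + 1 + 1 = 6 ≡ 0 (mod 2).
  s_2 = 1 + 0 + 0 + 0 + 1 + 0 + 1 + 1 = 4 ≡ 0 (mod 2).
  s_3 = 1 + 0 + 0 + 0 + 0 + 1 + 1 + 1 = 4 ≡ 0 (mod 2).
  s_4 = 0 + 0 + 0 + 0 + 1 + 1 + 0 + 1 = 3 ≡ 1 (mod 2).
s = (0, 0, 0, 1)^T — this equals column 1 of H (binary 0001), so error is at position 1.
Correct: flip bit 1 of r = 010100011011011 to get c = 110100011011011.


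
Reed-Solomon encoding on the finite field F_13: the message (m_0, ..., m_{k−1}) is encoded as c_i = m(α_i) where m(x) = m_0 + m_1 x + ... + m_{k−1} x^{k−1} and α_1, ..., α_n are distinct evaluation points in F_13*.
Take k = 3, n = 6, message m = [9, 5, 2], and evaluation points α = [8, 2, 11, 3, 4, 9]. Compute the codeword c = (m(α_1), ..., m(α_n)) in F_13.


c = [8, 1, 7, 3, 9, 8]

Message polynomial: m(x) = 9 + 5·x + 2·x^2 (mod 13).
For each evaluation point α_i, compute m(α_i) mod 13:
  α_1 = 8: Horner steps 2 → 8 → 8, so m(8) = 8.
  α_2 = 2: Horner steps 2 → 9 → 1, so m(2) = 1.
  α_3 = 11: Horner steps 2 → 1 → 7, so m(11) = 7.
  α_4 = 3: Horner steps 2 → 11 → 3, so m(3) = 3.
  α_5 = 4: Horner steps 2 → 0 → 9, so m(4) = 9.
  α_6 = 9: Horner steps 2 → 10 → 8, so m(9) = 8.
Codeword c = [8, 1, 7, 3, 9, 8] ∈ F_13^6.


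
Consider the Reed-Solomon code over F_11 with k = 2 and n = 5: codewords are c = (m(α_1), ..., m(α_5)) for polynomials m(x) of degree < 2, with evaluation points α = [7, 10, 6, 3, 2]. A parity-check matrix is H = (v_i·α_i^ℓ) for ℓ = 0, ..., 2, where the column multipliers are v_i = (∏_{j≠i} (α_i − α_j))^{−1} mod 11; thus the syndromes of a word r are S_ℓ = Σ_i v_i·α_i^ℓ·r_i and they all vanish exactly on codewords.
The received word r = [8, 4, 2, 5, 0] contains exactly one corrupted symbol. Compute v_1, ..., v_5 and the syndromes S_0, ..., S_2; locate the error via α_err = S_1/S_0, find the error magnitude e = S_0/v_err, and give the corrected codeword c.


S = (8, 2, 6), error at position 4, error magnitude e = 10, c = [8, 4, 2, 6, 0].

Step 1: column multipliers v_i = (∏_{j≠i}(α_i − α_j))^{−1} mod 11.
  i = 1 (α = 7): (7−10)(7−6)(7−3)(7−2) = (−3)·1·4·5 = −60 ≡ 6, so v_1 = 6^{−1} = 2 (mod 11).
  i = 2 (α = 10): (10−7)(10−6)(10−3)(10−2) = 3·4·7·8 = 672 ≡ 1, so v_2 = 1^{−1} = 1 (mod 11).
  i = 3 (α = 6): (6−7)(6−10)(6−3)(6−2) = (−1)·(−4)·3·4 = 48 ≡ 4, so v_3 = 4^{−1} = 3 (mod 11).
  i = 4 (α = 3): (3−7)(3−10)(3−6)(3−2) = (−4)·(−7)·(−3)·1 = −84 ≡ 4, so v_4 = 4^{−1} = 3 (mod 11).
  i = 5 (α = 2): (2−7)(2−10)(2−6)(2−3) = (−5)·(−8)·(−4)·(−1) = 160 ≡ 6, so v_5 = 6^{−1} = 2 (mod 11).
  v = [2, 1, 3, 3, 2].
Step 2: syndromes of r = [8, 4, 2, 5, 0] (all sums mod 11).
  S_0 = Σ v_i r_i = 2·8 + 1·4 + 3·2 + 3·5 + 2·0 = 41 ≡ 8.
  S_1 = Σ v_i α_i r_i = 2·7·8 + 1·10·4 + 3·6·2 + 3·3·5 + 2·2·0 = 233 ≡ 2.
  α_i^2 mod 11 = [5, 1, 3, 9, 4].
  S_2 = Σ v_i α_i^2 r_i = 2·5·8 + 1·1·4 + 3·3·2 + 3·9·5 + 2·4·0 = 237 ≡ 6.
  S = (8, 2, 6) ≠ 0, so r is not a codeword (an error is present).
Step 3: locate the error. For a single error e at position i, S_ℓ = v_i·e·α_i^ℓ, so α_err = S_1/S_0.
  S_0^{−1} = 8^{−1} = 7 (mod 11), so α_err = 2·7 = 14 ≡ 3 = α_4. Error position i = 4.
  Consistency check: S_2/S_1 = 6·6 = 36 ≡ 3 = α_err ✓ (single-error assumption holds).
Step 4: error magnitude e = S_0/v_4 = S_0·∏_{j≠4}(α_4 − α_j) = 8·4 = 32 ≡ 10 (mod 11).
Step 5: correct position 4: c_4 = r_4 − e = 5 − 10 ≡ 6 (mod 11). Hence c = [8, 4, 2, 6, 0].
  Check: interpolating c through the α_i gives m(x) = 10 + 6·x (degree < 2) with m(α_i) = c_i for every i, so c is indeed a codeword.
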